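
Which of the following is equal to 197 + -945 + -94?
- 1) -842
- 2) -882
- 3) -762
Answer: 1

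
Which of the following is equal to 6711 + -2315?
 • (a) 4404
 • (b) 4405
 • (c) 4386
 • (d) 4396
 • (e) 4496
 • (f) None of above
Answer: d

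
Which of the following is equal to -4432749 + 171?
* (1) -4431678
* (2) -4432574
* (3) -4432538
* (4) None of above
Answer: 4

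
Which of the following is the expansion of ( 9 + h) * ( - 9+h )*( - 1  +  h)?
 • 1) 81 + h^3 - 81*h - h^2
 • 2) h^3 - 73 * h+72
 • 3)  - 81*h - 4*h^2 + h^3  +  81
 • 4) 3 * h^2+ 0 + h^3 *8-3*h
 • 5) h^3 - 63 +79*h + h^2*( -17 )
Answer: 1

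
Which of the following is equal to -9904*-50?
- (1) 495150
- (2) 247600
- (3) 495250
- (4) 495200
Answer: 4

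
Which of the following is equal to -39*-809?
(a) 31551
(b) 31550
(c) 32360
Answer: a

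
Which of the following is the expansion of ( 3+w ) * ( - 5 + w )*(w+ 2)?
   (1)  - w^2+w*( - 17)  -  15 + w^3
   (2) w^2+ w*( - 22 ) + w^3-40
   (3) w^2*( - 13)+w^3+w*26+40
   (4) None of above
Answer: 4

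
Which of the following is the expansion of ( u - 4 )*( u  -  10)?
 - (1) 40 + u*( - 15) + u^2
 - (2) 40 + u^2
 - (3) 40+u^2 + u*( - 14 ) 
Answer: 3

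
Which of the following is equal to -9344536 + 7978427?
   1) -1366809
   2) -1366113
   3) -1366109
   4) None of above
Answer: 3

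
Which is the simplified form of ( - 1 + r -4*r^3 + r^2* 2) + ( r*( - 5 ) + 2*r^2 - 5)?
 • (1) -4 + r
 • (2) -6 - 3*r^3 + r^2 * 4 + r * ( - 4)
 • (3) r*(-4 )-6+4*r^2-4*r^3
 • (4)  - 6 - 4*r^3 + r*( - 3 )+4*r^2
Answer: 3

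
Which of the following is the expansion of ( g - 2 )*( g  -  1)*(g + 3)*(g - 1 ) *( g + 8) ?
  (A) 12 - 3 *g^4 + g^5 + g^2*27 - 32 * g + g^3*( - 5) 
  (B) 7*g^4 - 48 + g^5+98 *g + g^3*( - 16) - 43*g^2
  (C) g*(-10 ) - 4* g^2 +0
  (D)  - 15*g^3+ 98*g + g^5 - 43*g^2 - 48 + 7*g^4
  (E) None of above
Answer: D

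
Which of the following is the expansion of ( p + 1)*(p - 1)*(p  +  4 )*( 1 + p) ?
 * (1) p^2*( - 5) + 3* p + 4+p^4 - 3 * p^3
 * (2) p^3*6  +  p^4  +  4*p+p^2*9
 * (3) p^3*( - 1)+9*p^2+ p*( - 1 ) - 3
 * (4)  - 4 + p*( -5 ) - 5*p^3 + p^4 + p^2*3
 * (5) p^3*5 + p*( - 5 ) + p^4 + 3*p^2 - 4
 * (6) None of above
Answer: 5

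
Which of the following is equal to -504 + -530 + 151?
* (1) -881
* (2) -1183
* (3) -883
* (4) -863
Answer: 3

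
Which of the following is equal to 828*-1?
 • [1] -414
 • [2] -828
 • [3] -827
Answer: 2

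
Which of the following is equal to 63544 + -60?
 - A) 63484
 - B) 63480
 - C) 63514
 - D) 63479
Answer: A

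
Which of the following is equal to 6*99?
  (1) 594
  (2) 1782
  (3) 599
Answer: 1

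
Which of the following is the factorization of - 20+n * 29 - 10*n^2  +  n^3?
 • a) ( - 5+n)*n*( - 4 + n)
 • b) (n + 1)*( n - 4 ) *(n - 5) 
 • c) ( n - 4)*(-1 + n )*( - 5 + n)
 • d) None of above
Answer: c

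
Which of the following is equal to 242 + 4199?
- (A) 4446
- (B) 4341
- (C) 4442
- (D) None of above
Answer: D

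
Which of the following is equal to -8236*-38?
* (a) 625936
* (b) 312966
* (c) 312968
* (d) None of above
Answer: c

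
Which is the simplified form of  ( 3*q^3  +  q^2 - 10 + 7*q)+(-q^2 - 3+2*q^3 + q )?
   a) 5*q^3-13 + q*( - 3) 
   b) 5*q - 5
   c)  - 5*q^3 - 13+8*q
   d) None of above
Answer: d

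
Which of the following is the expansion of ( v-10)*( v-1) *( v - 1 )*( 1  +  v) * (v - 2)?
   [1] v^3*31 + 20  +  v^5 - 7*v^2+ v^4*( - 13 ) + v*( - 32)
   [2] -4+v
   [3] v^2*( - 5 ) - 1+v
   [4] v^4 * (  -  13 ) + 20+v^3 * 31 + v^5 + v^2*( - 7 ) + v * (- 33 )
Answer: 1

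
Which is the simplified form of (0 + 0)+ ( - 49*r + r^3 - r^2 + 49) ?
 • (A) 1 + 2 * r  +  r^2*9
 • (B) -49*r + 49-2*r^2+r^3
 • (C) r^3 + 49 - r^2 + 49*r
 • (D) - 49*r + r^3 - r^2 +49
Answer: D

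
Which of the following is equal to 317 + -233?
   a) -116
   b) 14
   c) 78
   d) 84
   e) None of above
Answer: d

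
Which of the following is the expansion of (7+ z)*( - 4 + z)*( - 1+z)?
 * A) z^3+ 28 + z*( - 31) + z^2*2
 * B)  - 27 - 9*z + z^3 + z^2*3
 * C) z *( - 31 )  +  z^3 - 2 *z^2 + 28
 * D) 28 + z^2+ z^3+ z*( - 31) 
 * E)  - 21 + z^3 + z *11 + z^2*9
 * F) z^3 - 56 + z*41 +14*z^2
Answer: A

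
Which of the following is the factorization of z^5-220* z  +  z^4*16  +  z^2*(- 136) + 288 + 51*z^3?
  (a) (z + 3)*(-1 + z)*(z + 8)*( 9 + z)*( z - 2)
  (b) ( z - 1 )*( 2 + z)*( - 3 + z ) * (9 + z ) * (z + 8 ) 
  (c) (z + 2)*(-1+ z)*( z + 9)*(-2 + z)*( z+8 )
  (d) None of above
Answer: c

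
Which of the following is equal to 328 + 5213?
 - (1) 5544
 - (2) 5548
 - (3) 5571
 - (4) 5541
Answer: 4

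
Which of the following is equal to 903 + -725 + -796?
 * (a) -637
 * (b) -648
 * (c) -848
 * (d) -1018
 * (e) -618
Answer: e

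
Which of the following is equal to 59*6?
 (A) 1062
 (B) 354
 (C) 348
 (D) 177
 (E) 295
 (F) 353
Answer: B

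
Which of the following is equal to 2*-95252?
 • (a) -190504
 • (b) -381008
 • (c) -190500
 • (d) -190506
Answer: a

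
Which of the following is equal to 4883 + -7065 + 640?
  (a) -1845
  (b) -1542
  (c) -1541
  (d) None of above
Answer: b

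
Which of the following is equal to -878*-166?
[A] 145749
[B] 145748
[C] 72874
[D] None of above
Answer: B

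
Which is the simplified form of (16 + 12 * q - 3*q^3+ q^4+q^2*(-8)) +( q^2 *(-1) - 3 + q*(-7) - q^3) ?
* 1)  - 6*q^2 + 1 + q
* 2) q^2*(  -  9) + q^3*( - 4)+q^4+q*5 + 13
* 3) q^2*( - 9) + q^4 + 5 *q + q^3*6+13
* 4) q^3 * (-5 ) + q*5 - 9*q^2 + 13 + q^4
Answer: 2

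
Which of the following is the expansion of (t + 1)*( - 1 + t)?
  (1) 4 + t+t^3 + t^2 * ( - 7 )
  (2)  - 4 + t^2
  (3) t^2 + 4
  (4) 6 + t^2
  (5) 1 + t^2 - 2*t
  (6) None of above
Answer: 6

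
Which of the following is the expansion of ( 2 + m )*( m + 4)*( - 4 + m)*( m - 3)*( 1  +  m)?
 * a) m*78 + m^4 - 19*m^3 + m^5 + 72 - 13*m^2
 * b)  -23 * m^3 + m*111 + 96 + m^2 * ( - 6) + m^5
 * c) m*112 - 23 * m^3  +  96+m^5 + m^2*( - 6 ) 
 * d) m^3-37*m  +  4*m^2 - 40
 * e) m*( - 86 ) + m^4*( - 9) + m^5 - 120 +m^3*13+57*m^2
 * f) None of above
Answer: c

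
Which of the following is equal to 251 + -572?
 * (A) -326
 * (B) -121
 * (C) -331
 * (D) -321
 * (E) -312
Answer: D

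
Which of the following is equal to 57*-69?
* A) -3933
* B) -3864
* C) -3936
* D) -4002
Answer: A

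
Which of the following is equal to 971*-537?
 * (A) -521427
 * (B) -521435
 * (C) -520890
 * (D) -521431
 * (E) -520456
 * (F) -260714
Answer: A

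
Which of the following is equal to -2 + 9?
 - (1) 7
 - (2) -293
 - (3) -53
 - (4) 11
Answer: 1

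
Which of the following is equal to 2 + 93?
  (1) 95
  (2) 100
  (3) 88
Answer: 1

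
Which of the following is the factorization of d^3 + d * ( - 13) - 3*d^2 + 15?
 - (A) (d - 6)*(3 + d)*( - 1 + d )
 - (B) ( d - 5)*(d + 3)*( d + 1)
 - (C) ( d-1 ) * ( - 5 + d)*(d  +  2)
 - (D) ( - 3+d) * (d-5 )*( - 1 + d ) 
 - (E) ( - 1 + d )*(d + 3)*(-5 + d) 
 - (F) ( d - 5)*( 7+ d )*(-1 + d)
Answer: E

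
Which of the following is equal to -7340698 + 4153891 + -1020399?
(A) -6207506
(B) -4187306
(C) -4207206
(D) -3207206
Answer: C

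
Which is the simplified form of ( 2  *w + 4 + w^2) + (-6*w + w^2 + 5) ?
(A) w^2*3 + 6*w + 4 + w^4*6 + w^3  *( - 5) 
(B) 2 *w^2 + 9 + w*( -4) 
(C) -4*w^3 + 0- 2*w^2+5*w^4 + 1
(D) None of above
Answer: B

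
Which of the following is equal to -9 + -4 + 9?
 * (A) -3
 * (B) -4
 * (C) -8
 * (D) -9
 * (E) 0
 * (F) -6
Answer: B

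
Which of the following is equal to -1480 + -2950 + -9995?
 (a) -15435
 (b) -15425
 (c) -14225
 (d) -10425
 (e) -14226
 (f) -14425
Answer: f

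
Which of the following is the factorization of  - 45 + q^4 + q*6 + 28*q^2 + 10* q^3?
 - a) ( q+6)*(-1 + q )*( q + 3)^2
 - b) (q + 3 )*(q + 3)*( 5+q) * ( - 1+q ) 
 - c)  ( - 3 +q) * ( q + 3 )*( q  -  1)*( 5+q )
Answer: b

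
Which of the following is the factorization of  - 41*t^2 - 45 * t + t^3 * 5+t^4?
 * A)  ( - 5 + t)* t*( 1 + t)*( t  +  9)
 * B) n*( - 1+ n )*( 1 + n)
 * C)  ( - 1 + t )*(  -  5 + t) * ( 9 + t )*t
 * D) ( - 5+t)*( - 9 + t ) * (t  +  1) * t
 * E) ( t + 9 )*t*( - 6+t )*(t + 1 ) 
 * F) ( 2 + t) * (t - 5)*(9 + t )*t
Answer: A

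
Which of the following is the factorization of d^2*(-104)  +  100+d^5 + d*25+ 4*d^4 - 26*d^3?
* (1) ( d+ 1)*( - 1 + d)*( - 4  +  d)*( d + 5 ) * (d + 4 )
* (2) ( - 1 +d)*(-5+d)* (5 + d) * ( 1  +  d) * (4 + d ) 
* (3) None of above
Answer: 2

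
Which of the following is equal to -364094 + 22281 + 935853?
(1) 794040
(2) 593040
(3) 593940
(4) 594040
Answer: 4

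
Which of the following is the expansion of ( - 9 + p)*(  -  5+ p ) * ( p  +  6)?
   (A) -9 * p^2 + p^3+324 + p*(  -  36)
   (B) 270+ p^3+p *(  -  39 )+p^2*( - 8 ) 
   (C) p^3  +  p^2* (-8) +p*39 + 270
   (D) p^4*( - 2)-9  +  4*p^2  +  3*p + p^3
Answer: B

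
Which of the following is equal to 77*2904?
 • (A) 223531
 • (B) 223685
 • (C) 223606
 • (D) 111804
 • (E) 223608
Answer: E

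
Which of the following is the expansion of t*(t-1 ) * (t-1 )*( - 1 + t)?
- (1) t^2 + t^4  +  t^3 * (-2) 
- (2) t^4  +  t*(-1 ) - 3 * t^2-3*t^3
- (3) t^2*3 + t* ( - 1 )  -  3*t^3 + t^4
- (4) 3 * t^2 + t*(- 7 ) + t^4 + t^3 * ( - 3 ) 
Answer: 3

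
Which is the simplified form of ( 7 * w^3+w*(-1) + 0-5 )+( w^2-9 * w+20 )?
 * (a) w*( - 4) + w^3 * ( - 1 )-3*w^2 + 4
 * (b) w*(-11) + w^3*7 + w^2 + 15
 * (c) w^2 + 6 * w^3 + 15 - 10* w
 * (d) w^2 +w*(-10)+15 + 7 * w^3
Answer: d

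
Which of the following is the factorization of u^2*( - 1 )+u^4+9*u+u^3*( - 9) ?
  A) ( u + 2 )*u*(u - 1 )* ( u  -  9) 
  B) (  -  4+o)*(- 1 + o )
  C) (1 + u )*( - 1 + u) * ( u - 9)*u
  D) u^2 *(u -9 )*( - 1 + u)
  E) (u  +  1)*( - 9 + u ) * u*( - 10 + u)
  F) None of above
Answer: C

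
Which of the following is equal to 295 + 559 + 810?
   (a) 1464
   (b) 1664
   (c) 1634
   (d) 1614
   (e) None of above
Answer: b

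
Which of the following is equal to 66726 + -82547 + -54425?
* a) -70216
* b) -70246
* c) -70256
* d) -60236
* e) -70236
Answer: b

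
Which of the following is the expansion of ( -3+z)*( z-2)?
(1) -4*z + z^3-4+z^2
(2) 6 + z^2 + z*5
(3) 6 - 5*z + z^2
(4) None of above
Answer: 3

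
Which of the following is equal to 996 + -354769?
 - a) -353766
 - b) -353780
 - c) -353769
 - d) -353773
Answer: d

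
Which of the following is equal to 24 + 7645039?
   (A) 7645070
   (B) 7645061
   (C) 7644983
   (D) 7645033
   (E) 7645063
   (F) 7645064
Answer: E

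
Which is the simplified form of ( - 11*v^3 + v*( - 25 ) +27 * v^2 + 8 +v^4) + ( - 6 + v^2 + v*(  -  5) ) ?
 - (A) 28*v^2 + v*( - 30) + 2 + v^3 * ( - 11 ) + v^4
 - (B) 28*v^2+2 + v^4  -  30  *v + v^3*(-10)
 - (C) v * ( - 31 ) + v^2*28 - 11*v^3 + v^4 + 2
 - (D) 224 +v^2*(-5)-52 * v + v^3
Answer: A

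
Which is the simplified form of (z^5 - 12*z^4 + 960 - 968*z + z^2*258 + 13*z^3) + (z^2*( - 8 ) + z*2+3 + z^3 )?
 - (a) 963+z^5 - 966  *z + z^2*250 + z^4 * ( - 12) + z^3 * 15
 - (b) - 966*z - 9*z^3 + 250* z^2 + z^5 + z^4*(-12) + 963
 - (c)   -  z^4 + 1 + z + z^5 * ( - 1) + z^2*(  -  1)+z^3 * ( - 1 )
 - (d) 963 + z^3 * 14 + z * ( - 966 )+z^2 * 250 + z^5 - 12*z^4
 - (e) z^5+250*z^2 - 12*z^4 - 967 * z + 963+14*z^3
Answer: d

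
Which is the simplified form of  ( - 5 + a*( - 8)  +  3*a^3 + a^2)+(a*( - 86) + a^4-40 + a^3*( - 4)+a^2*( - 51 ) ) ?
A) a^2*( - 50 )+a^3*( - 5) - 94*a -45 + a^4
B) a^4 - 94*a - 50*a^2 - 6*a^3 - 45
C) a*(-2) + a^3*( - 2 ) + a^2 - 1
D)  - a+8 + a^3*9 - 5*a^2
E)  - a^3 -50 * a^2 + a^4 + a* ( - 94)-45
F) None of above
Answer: E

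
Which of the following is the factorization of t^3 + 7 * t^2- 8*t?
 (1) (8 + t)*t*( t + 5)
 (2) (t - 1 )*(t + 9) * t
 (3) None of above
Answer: 3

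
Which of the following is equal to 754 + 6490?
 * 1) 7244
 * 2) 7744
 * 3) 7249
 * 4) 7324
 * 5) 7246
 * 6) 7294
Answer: 1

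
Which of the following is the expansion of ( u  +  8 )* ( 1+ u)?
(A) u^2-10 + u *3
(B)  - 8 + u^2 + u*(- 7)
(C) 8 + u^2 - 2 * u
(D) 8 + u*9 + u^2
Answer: D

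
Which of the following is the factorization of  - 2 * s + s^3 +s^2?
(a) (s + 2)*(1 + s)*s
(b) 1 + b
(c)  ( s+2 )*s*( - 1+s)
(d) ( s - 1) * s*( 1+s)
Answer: c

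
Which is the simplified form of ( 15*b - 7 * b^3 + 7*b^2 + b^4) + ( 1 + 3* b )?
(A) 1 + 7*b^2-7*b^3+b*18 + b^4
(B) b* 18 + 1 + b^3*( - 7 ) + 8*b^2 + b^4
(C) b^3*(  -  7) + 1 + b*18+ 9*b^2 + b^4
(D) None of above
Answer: A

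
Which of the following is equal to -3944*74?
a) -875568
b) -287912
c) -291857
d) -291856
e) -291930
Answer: d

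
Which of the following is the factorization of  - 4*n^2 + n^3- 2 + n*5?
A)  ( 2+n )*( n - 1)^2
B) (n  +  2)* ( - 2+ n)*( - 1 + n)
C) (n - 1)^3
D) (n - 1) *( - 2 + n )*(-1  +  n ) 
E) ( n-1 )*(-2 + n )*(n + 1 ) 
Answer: D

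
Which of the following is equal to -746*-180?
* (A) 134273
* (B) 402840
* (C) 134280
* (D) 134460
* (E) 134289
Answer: C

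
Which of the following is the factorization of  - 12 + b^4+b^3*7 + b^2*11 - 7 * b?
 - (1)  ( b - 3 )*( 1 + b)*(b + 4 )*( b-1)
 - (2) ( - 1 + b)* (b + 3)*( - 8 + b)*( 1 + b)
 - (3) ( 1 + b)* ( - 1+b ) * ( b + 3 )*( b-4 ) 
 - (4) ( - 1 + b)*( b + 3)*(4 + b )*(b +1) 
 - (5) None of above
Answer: 4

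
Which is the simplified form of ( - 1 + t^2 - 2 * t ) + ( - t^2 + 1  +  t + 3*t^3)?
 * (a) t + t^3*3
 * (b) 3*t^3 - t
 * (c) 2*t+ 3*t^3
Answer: b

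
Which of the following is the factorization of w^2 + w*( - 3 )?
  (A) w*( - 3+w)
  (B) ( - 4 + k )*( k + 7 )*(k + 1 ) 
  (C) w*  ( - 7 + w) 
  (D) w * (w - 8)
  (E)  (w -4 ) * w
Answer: A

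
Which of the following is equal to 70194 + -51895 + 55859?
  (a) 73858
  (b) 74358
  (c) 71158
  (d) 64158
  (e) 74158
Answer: e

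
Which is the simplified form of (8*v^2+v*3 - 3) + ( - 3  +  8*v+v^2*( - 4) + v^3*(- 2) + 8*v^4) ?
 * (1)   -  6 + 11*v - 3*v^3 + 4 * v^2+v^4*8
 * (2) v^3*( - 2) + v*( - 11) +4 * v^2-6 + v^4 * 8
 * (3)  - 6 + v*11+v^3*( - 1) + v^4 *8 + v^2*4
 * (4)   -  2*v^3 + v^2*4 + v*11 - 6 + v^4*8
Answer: 4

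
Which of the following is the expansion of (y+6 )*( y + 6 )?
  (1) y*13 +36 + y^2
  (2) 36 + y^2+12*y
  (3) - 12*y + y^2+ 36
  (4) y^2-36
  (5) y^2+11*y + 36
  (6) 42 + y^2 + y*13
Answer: 2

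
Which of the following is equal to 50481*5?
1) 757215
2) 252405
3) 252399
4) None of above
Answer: 2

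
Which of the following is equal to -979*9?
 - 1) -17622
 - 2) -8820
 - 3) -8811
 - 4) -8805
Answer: 3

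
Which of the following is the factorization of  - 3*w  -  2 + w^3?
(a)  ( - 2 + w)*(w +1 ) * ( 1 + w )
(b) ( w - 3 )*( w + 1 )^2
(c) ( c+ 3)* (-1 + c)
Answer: a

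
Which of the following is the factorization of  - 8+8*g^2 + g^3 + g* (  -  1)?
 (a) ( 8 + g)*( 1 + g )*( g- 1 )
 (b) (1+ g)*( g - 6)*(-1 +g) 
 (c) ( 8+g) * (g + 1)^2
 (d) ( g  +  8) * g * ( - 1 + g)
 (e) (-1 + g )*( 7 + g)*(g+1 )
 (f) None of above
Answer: a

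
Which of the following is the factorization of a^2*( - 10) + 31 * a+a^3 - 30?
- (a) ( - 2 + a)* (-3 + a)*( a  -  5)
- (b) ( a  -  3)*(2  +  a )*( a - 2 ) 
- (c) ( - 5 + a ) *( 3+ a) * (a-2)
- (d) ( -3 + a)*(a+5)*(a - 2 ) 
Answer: a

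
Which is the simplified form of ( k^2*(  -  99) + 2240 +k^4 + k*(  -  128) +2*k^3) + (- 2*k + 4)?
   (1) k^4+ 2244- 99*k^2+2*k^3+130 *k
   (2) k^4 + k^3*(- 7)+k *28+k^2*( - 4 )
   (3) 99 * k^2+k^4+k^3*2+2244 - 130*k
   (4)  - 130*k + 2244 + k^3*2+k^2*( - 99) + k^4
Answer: 4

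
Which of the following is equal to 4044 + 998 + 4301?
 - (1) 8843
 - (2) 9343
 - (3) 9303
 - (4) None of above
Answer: 2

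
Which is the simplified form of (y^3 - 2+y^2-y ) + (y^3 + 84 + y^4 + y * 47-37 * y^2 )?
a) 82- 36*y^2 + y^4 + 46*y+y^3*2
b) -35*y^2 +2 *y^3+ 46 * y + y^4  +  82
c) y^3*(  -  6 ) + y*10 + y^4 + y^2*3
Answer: a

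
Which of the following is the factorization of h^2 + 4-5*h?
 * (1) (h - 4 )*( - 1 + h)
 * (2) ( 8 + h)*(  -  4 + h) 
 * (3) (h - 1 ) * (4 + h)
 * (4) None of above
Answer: 1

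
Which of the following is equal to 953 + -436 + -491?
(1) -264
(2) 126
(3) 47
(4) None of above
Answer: 4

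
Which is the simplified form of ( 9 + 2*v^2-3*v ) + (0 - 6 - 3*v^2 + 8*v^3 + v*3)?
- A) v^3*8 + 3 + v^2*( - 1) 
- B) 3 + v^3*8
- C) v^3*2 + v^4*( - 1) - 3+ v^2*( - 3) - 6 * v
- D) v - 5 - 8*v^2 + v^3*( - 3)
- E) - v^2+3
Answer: A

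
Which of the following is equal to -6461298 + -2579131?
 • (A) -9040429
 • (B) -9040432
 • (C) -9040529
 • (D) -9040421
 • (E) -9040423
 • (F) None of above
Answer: A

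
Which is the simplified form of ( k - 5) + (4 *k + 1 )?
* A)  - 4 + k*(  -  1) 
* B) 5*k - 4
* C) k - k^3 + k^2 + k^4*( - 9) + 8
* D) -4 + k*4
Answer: B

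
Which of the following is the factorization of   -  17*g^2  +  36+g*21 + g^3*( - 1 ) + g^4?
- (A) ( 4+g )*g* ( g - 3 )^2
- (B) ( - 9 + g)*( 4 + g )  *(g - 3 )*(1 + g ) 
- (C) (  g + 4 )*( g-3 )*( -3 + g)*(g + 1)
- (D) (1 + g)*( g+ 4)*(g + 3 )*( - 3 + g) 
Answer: C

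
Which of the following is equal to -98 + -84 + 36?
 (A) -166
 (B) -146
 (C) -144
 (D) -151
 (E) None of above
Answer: B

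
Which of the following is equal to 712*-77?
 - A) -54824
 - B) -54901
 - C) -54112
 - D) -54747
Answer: A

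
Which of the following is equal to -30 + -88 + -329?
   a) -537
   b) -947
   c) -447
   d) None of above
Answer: c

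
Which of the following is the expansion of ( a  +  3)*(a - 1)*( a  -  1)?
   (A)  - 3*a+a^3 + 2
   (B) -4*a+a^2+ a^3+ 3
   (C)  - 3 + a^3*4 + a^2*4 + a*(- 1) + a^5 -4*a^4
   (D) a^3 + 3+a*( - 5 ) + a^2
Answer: D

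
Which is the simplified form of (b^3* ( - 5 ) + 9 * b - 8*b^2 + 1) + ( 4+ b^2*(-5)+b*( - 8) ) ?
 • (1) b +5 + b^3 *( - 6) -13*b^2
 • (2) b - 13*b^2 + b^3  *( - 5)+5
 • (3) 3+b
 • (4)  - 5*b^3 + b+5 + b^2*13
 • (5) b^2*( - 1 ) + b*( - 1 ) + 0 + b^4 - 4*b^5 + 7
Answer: 2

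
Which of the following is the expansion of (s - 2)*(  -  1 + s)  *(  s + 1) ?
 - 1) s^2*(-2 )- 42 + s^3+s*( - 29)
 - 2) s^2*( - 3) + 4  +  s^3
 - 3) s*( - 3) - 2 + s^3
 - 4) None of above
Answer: 4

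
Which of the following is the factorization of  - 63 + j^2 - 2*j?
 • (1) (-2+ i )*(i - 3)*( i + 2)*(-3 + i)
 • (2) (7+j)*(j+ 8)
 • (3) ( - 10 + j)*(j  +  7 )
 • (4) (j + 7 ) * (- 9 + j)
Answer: 4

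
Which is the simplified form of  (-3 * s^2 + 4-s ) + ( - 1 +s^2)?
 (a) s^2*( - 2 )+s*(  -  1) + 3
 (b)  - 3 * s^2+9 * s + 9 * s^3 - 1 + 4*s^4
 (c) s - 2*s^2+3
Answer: a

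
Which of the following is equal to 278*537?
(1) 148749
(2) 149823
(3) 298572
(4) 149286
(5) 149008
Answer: 4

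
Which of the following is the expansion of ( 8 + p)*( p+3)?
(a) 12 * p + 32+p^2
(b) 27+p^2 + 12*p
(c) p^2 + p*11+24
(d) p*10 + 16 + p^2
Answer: c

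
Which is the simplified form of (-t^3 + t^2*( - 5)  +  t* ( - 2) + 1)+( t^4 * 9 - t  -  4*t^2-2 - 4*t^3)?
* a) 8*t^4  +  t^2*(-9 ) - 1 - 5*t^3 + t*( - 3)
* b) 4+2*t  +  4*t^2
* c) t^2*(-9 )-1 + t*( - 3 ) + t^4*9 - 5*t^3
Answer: c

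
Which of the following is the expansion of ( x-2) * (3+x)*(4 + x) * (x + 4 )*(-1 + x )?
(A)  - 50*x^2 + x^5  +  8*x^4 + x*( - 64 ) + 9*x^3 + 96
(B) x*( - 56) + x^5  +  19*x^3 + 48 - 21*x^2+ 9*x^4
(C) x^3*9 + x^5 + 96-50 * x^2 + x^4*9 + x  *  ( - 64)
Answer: A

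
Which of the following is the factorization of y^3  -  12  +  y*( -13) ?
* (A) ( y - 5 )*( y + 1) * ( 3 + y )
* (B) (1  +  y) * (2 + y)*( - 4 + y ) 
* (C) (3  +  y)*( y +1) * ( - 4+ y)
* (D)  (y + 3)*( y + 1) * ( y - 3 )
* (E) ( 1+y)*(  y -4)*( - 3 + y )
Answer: C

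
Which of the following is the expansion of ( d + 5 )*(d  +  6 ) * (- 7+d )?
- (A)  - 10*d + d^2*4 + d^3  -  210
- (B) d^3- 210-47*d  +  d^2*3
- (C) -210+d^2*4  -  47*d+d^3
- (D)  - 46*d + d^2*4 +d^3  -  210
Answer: C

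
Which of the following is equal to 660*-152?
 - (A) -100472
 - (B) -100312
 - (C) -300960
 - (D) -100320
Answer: D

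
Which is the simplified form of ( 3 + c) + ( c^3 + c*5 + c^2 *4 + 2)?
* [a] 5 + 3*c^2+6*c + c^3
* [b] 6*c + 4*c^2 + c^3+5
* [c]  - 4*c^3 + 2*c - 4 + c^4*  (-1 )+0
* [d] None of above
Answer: b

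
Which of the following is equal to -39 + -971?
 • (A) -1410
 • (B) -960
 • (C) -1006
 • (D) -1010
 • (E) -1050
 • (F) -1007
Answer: D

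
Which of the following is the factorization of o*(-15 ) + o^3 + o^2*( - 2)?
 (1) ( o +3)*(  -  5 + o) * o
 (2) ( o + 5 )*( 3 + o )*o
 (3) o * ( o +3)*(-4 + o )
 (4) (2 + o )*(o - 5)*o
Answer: 1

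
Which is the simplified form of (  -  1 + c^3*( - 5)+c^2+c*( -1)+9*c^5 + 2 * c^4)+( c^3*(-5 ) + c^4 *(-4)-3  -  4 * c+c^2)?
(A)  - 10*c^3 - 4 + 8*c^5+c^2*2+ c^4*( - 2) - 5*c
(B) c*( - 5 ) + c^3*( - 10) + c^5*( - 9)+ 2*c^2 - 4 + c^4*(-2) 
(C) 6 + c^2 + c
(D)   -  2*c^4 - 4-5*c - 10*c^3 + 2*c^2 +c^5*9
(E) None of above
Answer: D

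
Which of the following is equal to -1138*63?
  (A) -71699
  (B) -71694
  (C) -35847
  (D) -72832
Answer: B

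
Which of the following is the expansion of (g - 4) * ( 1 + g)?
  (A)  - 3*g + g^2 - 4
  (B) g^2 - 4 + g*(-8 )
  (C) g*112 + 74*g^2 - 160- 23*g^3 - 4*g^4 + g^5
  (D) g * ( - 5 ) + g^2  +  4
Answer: A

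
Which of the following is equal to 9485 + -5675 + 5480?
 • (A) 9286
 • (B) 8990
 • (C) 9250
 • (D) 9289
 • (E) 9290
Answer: E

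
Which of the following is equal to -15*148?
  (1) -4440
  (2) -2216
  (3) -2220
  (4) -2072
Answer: 3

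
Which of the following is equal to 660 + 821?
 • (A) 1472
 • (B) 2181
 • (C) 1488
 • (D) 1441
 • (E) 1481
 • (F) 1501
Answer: E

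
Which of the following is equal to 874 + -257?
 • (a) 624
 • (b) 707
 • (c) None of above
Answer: c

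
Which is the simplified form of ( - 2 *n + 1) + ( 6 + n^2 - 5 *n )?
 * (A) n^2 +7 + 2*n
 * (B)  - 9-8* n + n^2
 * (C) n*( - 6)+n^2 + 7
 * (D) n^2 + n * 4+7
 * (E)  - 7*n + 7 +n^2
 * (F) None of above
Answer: E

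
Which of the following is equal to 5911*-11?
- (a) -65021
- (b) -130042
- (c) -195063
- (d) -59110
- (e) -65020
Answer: a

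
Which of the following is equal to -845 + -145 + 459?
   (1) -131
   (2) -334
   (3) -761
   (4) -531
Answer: 4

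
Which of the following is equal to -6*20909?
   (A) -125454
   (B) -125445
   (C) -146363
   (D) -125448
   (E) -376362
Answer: A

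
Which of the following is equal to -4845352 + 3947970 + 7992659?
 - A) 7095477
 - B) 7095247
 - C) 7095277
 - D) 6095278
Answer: C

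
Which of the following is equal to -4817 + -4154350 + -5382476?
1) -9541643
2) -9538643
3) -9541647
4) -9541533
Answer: 1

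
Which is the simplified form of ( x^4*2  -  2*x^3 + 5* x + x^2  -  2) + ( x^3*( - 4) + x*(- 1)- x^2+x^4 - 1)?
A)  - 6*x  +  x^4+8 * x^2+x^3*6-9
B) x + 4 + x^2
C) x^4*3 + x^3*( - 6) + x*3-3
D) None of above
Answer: D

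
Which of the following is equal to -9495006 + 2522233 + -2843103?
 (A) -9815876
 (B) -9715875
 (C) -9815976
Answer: A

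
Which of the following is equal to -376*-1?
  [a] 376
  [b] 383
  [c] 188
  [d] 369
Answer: a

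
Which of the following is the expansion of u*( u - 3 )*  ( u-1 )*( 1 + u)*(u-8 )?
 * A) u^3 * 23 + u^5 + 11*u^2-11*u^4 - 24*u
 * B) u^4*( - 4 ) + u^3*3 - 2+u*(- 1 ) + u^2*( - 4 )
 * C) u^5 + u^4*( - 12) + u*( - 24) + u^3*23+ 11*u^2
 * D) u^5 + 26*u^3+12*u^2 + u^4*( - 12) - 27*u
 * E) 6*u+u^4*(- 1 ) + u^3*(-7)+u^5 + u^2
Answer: A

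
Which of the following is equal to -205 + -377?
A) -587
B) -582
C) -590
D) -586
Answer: B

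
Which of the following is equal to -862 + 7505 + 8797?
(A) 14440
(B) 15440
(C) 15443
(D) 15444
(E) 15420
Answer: B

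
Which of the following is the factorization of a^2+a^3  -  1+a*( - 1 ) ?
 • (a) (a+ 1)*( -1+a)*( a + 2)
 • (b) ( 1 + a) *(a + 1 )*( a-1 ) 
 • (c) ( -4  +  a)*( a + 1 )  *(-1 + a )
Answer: b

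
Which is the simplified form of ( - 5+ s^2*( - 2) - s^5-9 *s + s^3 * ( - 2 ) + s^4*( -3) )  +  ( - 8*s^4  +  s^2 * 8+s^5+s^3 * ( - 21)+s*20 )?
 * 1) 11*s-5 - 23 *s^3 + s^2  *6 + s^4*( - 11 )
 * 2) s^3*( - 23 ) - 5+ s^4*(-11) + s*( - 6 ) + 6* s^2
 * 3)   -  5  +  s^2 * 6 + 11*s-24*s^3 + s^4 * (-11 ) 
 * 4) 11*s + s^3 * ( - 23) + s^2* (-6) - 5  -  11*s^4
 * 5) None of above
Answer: 1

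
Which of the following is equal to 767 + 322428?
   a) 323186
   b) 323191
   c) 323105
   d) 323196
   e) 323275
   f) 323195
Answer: f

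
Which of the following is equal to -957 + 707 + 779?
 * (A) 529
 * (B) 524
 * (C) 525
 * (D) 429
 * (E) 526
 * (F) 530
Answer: A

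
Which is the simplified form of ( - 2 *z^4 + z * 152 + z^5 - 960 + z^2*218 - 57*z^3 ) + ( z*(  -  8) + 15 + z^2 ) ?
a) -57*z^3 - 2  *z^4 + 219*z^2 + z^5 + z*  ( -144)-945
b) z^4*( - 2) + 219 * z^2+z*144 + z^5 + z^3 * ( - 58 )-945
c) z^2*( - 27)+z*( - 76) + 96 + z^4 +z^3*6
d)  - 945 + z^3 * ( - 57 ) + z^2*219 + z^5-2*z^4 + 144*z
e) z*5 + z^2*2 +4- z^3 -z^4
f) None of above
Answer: d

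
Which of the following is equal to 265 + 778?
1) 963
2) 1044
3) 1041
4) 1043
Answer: 4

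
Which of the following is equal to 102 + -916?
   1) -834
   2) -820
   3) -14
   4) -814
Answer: 4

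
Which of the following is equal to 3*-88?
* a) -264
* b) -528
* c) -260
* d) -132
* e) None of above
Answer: a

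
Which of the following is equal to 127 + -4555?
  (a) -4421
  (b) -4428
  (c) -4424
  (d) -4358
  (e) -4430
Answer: b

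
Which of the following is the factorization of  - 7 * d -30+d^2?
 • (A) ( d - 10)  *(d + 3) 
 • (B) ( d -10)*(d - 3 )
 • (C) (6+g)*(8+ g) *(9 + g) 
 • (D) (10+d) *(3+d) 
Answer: A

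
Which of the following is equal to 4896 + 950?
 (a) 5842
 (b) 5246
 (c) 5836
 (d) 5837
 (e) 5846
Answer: e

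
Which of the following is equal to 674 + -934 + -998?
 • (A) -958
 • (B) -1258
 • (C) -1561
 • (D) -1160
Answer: B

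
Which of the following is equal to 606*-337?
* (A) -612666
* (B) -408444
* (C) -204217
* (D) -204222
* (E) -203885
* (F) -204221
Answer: D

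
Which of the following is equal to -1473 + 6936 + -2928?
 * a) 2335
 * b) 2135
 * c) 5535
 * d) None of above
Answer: d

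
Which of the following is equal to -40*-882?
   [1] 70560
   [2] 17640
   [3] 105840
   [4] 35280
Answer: 4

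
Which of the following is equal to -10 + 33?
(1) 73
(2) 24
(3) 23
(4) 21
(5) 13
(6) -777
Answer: 3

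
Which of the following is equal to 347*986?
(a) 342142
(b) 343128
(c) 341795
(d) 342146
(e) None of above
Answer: a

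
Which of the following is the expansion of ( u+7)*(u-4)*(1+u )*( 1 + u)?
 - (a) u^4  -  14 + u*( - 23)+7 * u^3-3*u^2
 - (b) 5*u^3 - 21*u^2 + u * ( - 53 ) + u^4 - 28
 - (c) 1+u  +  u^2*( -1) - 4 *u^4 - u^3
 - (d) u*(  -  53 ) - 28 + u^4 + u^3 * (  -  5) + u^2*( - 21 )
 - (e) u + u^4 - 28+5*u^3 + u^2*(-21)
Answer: b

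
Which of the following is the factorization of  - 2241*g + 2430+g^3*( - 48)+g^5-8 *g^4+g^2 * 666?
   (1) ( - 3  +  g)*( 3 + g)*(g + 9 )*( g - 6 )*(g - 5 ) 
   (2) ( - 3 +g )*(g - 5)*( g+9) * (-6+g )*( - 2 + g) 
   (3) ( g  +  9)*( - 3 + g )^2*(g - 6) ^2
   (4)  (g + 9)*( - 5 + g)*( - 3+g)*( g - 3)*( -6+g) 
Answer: 4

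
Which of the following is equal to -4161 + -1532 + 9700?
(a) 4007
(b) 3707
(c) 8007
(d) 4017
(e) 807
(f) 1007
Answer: a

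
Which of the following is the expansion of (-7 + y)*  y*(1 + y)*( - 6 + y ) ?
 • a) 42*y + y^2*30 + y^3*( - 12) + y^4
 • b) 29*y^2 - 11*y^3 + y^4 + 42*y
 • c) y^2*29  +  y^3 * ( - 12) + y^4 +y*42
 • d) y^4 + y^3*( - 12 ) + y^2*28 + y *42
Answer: c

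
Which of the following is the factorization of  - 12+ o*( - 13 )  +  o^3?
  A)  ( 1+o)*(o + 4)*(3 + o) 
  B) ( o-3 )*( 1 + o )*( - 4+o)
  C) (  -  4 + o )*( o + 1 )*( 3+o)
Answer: C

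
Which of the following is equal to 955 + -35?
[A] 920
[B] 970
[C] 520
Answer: A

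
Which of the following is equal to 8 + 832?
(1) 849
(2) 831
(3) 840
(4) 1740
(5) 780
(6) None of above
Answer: 3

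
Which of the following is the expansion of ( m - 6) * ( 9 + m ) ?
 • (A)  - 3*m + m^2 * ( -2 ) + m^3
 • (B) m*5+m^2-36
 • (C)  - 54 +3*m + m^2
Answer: C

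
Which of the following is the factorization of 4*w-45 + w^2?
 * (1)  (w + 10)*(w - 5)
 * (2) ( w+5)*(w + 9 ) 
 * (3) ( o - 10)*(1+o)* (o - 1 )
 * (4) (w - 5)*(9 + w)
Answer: 4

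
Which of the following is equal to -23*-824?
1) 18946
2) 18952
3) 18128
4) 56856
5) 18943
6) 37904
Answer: 2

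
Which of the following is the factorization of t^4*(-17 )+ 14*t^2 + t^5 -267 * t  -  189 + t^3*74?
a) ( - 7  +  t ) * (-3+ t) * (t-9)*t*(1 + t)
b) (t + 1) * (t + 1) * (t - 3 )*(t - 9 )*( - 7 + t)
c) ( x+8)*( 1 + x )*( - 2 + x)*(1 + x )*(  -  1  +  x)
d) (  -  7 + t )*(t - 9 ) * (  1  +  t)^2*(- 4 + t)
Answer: b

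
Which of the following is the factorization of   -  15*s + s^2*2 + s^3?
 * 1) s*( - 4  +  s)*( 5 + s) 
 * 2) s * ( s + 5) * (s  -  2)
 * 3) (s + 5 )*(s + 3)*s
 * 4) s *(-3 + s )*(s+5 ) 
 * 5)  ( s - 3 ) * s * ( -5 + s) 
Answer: 4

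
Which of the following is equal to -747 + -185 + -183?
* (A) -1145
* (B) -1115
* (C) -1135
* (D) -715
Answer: B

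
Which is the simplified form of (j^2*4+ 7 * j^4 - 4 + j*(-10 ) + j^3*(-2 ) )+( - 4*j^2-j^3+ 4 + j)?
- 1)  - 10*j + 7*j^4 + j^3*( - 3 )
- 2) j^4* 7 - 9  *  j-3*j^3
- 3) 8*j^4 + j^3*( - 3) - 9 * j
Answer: 2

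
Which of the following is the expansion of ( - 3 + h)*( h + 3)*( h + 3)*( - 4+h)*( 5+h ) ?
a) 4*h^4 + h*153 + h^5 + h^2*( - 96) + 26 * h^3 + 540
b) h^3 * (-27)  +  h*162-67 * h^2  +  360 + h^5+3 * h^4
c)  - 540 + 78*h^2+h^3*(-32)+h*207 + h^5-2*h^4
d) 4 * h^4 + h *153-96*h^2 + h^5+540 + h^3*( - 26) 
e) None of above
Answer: d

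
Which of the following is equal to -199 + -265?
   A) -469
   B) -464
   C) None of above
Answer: B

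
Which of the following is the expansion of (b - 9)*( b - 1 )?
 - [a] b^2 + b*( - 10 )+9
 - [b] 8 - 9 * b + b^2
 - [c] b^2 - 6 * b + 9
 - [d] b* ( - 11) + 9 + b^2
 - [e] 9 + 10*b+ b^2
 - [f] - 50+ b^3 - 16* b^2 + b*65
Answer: a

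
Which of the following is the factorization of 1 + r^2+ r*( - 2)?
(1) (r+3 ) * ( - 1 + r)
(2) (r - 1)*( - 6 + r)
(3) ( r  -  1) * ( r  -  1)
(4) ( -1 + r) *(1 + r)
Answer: 3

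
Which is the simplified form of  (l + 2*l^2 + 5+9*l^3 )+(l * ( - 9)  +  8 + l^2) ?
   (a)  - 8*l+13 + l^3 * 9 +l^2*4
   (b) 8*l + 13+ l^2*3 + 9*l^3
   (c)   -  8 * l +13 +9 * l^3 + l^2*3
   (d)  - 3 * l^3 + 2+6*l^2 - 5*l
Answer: c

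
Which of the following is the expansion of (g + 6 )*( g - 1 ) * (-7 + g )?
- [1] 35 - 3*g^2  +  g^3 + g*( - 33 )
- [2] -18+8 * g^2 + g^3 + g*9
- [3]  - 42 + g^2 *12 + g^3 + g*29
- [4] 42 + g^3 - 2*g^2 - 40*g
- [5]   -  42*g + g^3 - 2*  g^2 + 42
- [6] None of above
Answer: 6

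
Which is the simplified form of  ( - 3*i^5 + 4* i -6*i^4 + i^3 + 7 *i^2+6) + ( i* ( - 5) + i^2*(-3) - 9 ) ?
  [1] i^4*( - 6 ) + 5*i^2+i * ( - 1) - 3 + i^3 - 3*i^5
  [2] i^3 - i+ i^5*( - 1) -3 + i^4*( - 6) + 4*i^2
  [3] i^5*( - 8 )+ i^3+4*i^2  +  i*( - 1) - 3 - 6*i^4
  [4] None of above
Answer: 4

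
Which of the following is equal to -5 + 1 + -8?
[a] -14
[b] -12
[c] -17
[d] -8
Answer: b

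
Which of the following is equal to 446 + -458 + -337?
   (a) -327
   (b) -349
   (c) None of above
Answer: b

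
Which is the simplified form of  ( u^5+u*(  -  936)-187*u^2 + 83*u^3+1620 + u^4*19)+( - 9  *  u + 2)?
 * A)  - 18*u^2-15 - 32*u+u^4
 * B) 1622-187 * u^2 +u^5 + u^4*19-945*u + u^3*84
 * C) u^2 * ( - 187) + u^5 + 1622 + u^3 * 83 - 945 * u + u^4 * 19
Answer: C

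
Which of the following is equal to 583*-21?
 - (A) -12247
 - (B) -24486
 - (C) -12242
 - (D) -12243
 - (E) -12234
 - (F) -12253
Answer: D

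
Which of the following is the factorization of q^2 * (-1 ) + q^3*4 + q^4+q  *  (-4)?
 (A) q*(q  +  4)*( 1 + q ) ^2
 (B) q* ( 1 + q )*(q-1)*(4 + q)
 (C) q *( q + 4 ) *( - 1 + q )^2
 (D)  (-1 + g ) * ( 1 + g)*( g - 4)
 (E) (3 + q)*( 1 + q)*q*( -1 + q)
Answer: B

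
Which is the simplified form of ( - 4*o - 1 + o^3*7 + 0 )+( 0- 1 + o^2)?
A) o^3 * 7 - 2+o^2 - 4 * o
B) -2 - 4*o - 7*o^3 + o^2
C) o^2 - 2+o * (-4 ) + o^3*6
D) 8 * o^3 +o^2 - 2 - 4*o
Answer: A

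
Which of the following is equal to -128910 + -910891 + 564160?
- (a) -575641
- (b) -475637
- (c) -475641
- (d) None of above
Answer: c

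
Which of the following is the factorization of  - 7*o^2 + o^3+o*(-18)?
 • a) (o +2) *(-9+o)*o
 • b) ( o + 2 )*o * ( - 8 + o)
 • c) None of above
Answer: a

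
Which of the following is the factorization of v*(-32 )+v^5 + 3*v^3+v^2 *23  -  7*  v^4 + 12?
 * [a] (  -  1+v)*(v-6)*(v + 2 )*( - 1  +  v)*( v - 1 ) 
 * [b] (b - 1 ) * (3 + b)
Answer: a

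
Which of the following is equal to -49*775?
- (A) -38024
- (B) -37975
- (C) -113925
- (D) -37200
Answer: B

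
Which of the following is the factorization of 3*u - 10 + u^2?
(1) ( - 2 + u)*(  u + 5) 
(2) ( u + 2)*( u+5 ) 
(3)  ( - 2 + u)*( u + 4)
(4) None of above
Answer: 1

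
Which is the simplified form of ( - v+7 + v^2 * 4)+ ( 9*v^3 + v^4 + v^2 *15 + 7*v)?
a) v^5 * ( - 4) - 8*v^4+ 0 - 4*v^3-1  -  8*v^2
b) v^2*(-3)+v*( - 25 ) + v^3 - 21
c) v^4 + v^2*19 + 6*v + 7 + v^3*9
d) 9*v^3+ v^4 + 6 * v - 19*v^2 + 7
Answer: c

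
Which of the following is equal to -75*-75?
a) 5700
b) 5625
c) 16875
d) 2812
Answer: b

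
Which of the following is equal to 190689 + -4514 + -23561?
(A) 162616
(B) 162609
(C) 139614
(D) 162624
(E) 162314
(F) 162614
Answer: F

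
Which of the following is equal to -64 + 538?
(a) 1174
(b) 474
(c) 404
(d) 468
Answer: b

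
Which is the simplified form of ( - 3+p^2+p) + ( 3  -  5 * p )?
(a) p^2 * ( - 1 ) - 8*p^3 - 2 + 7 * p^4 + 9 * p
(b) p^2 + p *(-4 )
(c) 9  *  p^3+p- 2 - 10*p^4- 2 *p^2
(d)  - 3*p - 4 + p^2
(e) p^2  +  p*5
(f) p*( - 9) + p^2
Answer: b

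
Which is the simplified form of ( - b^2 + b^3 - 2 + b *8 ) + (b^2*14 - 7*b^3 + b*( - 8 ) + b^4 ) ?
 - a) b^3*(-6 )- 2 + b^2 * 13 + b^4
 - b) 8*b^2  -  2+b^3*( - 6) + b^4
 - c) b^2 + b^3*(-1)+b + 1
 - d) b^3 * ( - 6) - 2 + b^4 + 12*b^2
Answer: a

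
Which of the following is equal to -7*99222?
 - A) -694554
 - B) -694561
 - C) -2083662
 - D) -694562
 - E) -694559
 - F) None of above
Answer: A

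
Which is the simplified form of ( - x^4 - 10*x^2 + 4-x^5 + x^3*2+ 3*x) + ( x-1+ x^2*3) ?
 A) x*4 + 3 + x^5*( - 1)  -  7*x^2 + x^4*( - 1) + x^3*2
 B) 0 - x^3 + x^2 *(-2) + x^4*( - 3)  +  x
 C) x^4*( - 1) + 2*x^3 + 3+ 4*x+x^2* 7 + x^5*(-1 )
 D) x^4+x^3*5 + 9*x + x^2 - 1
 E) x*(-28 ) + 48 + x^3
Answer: A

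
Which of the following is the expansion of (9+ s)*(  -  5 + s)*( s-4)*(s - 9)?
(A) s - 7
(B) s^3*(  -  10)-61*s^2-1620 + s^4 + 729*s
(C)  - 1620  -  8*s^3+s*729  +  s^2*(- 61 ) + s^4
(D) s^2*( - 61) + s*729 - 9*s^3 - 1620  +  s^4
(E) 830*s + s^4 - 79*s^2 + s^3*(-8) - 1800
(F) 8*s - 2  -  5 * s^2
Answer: D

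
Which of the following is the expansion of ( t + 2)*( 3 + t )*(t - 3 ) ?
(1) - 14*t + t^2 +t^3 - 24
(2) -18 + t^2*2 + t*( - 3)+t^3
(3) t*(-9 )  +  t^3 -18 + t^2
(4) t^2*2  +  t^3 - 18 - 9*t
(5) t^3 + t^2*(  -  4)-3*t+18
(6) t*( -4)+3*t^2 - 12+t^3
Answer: 4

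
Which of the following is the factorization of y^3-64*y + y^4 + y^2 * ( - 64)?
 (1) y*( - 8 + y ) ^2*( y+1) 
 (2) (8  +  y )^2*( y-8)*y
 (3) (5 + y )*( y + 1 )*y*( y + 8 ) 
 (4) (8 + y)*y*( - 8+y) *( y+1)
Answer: 4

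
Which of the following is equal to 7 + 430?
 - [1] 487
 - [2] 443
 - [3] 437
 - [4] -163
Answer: 3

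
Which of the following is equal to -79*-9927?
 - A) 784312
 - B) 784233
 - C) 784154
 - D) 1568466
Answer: B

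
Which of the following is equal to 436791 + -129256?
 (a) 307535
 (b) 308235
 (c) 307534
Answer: a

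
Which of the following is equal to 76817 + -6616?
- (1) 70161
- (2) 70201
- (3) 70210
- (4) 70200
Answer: 2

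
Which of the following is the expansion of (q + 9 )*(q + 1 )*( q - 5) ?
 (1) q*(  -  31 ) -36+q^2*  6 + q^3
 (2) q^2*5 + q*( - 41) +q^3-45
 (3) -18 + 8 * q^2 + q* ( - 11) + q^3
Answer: 2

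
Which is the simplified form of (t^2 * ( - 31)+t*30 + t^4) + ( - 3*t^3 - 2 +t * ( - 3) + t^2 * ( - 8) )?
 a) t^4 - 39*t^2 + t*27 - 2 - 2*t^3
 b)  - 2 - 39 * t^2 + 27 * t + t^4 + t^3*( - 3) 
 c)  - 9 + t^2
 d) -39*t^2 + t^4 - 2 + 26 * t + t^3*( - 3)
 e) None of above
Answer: b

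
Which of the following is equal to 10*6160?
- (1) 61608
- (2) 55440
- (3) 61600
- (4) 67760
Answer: 3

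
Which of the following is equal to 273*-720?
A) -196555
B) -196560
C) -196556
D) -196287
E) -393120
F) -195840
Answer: B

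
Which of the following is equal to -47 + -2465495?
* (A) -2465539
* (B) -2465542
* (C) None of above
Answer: B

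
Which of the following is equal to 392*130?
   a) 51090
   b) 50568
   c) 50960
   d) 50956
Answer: c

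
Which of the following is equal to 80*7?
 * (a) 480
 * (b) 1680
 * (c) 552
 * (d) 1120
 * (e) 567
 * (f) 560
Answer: f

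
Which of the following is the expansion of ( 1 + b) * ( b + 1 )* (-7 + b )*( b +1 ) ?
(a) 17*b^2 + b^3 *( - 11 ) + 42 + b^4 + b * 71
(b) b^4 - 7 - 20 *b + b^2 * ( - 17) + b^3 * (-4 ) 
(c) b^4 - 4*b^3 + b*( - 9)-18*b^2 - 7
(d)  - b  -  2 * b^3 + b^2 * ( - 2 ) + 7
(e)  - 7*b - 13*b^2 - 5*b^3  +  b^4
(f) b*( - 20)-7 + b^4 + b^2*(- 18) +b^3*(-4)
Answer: f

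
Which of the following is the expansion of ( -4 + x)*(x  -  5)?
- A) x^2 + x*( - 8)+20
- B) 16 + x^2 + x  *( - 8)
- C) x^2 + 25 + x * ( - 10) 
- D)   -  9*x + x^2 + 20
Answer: D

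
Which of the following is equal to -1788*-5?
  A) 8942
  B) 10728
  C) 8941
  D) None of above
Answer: D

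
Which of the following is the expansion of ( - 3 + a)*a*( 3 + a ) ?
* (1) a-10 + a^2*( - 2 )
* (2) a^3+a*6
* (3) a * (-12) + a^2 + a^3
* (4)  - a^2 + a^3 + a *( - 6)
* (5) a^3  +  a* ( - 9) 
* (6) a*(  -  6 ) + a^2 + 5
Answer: 5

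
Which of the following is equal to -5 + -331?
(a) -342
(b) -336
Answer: b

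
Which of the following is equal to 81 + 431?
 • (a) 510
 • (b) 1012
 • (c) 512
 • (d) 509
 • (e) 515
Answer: c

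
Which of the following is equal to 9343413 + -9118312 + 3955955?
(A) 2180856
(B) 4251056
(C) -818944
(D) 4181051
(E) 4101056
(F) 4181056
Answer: F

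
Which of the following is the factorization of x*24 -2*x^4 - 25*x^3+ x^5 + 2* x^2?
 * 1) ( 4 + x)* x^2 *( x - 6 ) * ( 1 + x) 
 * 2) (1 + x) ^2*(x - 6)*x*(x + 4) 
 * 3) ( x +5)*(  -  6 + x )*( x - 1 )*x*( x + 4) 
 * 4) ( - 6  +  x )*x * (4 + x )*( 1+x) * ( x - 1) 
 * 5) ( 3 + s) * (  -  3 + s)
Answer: 4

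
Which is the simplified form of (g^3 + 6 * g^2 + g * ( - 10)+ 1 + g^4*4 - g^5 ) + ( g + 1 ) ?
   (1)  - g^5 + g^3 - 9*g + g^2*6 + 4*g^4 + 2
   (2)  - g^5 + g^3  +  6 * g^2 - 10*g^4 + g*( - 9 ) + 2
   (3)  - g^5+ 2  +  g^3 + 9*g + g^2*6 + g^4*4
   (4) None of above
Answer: 1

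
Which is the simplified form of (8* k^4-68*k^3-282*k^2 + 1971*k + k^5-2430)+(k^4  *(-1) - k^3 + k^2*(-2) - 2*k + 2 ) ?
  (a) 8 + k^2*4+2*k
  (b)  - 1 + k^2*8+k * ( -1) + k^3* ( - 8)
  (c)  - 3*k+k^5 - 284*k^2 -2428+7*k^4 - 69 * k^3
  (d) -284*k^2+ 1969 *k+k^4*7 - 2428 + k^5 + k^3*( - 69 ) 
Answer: d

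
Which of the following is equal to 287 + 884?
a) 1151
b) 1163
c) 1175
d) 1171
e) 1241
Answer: d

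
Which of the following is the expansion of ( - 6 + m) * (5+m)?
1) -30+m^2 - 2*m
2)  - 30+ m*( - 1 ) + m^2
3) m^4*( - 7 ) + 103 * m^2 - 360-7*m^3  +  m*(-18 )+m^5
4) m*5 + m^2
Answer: 2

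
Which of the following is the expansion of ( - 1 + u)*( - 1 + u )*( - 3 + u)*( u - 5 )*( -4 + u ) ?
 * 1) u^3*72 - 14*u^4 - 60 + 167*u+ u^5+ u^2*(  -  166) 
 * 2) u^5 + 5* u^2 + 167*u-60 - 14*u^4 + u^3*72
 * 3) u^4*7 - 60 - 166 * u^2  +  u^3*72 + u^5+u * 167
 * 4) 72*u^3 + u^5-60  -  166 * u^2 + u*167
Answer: 1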